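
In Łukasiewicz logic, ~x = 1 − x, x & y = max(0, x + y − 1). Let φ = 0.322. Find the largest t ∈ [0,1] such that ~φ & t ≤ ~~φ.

~φ = 1 − 0.322 = 0.678
So the left factor is ~φ = 0.678.
~~φ = 1 − 0.678 = 0.322
So the right-hand bound is ~~φ = 0.322.
The residuum of the Łukasiewicz t-norm gives the supremum: min(1, 1 − 0.678 + 0.322).
1 − 0.678 + 0.322 = 0.644, so t = min(1, 0.644) = 0.644.
Check: 0.678 & 0.644 = max(0, 0.322) = 0.322 ≤ 0.322.

0.644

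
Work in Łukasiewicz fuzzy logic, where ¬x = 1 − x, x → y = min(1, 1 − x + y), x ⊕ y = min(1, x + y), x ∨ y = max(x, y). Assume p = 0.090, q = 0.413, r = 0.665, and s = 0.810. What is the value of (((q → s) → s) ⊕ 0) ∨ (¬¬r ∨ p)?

q → s = min(1, 1 − 0.413 + 0.810) = min(1, 1.397) = 1.000
(q → s) → s = min(1, 1 − 1.000 + 0.810) = min(1, 0.810) = 0.810
((q → s) → s) ⊕ 0 = min(1, 0.810 + 0.000) = min(1, 0.810) = 0.810
¬r = 1 − 0.665 = 0.335
¬¬r = 1 − 0.335 = 0.665
¬¬r ∨ p = max(0.665, 0.090) = 0.665
(((q → s) → s) ⊕ 0) ∨ (¬¬r ∨ p) = max(0.810, 0.665) = 0.810

0.810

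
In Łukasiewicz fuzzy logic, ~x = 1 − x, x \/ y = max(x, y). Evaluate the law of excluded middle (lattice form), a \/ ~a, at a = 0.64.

~a = 1 − 0.64 = 0.36
a \/ ~a = max(0.64, 0.36) = 0.64
(The value 0.64 < 1 shows this instance is not satisfied; not a Ł∞-tautology — its value is max(a, 1−a).)

0.64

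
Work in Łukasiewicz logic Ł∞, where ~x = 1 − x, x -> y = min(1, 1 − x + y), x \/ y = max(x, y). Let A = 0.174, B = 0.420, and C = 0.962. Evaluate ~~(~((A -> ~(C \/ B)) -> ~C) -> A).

0.348

C \/ B = max(0.962, 0.420) = 0.962
~(C \/ B) = 1 − 0.962 = 0.038
A -> ~(C \/ B) = min(1, 1 − 0.174 + 0.038) = min(1, 0.864) = 0.864
~C = 1 − 0.962 = 0.038
(A -> ~(C \/ B)) -> ~C = min(1, 1 − 0.864 + 0.038) = min(1, 0.174) = 0.174
~((A -> ~(C \/ B)) -> ~C) = 1 − 0.174 = 0.826
~((A -> ~(C \/ B)) -> ~C) -> A = min(1, 1 − 0.826 + 0.174) = min(1, 0.348) = 0.348
~(~((A -> ~(C \/ B)) -> ~C) -> A) = 1 − 0.348 = 0.652
~~(~((A -> ~(C \/ B)) -> ~C) -> A) = 1 − 0.652 = 0.348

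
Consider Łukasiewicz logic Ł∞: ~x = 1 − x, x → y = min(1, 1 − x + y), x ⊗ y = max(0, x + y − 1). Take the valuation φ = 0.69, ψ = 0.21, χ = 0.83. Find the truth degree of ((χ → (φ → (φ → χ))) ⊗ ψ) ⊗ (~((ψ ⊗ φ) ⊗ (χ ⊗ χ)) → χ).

φ → χ = min(1, 1 − 0.69 + 0.83) = min(1, 1.14) = 1.00
φ → (φ → χ) = min(1, 1 − 0.69 + 1.00) = min(1, 1.31) = 1.00
χ → (φ → (φ → χ)) = min(1, 1 − 0.83 + 1.00) = min(1, 1.17) = 1.00
(χ → (φ → (φ → χ))) ⊗ ψ = max(0, 1.00 + 0.21 − 1) = max(0, 0.21) = 0.21
ψ ⊗ φ = max(0, 0.21 + 0.69 − 1) = max(0, -0.10) = 0.00
χ ⊗ χ = max(0, 0.83 + 0.83 − 1) = max(0, 0.66) = 0.66
(ψ ⊗ φ) ⊗ (χ ⊗ χ) = max(0, 0.00 + 0.66 − 1) = max(0, -0.34) = 0.00
~((ψ ⊗ φ) ⊗ (χ ⊗ χ)) = 1 − 0.00 = 1.00
~((ψ ⊗ φ) ⊗ (χ ⊗ χ)) → χ = min(1, 1 − 1.00 + 0.83) = min(1, 0.83) = 0.83
((χ → (φ → (φ → χ))) ⊗ ψ) ⊗ (~((ψ ⊗ φ) ⊗ (χ ⊗ χ)) → χ) = max(0, 0.21 + 0.83 − 1) = max(0, 0.04) = 0.04

0.04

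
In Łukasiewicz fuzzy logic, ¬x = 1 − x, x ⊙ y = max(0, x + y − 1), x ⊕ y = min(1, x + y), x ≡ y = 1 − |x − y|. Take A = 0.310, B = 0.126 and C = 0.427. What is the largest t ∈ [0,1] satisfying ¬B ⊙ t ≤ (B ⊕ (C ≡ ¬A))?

¬B = 1 − 0.126 = 0.874
So the left factor is ¬B = 0.874.
¬A = 1 − 0.310 = 0.690
C ≡ ¬A = 1 − |0.427 − 0.690| = 1 − 0.263 = 0.737
B ⊕ (C ≡ ¬A) = min(1, 0.126 + 0.737) = min(1, 0.863) = 0.863
So the right-hand bound is B ⊕ (C ≡ ¬A) = 0.863.
The residuum of the Łukasiewicz t-norm gives the supremum: min(1, 1 − 0.874 + 0.863).
1 − 0.874 + 0.863 = 0.989, so t = min(1, 0.989) = 0.989.
Check: 0.874 ⊙ 0.989 = max(0, 0.863) = 0.863 ≤ 0.863.

0.989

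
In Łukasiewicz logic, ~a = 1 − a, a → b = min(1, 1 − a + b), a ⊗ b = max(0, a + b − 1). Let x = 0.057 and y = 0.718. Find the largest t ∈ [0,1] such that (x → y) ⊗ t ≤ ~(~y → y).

0.000

x → y = min(1, 1 − 0.057 + 0.718) = min(1, 1.661) = 1.000
So the left factor is x → y = 1.000.
~y = 1 − 0.718 = 0.282
~y → y = min(1, 1 − 0.282 + 0.718) = min(1, 1.436) = 1.000
~(~y → y) = 1 − 1.000 = 0.000
So the right-hand bound is ~(~y → y) = 0.000.
The residuum of the Łukasiewicz t-norm gives the supremum: min(1, 1 − 1.000 + 0.000).
1 − 1.000 + 0.000 = 0.000, so t = min(1, 0.000) = 0.000.
Check: 1.000 ⊗ 0.000 = max(0, 0.000) = 0.000 ≤ 0.000.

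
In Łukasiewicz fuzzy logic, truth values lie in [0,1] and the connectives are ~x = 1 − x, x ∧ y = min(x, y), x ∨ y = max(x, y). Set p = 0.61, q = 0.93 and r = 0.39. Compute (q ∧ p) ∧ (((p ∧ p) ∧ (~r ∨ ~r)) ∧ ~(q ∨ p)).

0.07

q ∧ p = min(0.93, 0.61) = 0.61
p ∧ p = min(0.61, 0.61) = 0.61
~r = 1 − 0.39 = 0.61
~r ∨ ~r = max(0.61, 0.61) = 0.61
(p ∧ p) ∧ (~r ∨ ~r) = min(0.61, 0.61) = 0.61
q ∨ p = max(0.93, 0.61) = 0.93
~(q ∨ p) = 1 − 0.93 = 0.07
((p ∧ p) ∧ (~r ∨ ~r)) ∧ ~(q ∨ p) = min(0.61, 0.07) = 0.07
(q ∧ p) ∧ (((p ∧ p) ∧ (~r ∨ ~r)) ∧ ~(q ∨ p)) = min(0.61, 0.07) = 0.07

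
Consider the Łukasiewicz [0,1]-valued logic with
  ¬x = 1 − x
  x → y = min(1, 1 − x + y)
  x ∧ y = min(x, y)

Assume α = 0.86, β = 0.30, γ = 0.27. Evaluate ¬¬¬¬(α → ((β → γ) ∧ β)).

β → γ = min(1, 1 − 0.30 + 0.27) = min(1, 0.97) = 0.97
(β → γ) ∧ β = min(0.97, 0.30) = 0.30
α → ((β → γ) ∧ β) = min(1, 1 − 0.86 + 0.30) = min(1, 0.44) = 0.44
¬(α → ((β → γ) ∧ β)) = 1 − 0.44 = 0.56
¬¬(α → ((β → γ) ∧ β)) = 1 − 0.56 = 0.44
¬¬¬(α → ((β → γ) ∧ β)) = 1 − 0.44 = 0.56
¬¬¬¬(α → ((β → γ) ∧ β)) = 1 − 0.56 = 0.44

0.44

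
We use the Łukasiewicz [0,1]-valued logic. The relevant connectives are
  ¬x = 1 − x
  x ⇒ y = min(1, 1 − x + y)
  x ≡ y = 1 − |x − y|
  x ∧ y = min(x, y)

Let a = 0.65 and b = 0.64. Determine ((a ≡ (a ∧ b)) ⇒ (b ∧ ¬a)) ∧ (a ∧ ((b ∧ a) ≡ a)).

a ∧ b = min(0.65, 0.64) = 0.64
a ≡ (a ∧ b) = 1 − |0.65 − 0.64| = 1 − 0.01 = 0.99
¬a = 1 − 0.65 = 0.35
b ∧ ¬a = min(0.64, 0.35) = 0.35
(a ≡ (a ∧ b)) ⇒ (b ∧ ¬a) = min(1, 1 − 0.99 + 0.35) = min(1, 0.36) = 0.36
b ∧ a = min(0.64, 0.65) = 0.64
(b ∧ a) ≡ a = 1 − |0.64 − 0.65| = 1 − 0.01 = 0.99
a ∧ ((b ∧ a) ≡ a) = min(0.65, 0.99) = 0.65
((a ≡ (a ∧ b)) ⇒ (b ∧ ¬a)) ∧ (a ∧ ((b ∧ a) ≡ a)) = min(0.36, 0.65) = 0.36

0.36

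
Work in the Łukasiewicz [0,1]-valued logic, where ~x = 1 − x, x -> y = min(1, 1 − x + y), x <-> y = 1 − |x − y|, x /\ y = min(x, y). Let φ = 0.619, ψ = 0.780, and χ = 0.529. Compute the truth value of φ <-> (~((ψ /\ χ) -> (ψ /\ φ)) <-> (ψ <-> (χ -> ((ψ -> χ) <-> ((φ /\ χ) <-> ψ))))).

ψ /\ χ = min(0.780, 0.529) = 0.529
ψ /\ φ = min(0.780, 0.619) = 0.619
(ψ /\ χ) -> (ψ /\ φ) = min(1, 1 − 0.529 + 0.619) = min(1, 1.090) = 1.000
~((ψ /\ χ) -> (ψ /\ φ)) = 1 − 1.000 = 0.000
ψ -> χ = min(1, 1 − 0.780 + 0.529) = min(1, 0.749) = 0.749
φ /\ χ = min(0.619, 0.529) = 0.529
(φ /\ χ) <-> ψ = 1 − |0.529 − 0.780| = 1 − 0.251 = 0.749
(ψ -> χ) <-> ((φ /\ χ) <-> ψ) = 1 − |0.749 − 0.749| = 1 − 0.000 = 1.000
χ -> ((ψ -> χ) <-> ((φ /\ χ) <-> ψ)) = min(1, 1 − 0.529 + 1.000) = min(1, 1.471) = 1.000
ψ <-> (χ -> ((ψ -> χ) <-> ((φ /\ χ) <-> ψ))) = 1 − |0.780 − 1.000| = 1 − 0.220 = 0.780
~((ψ /\ χ) -> (ψ /\ φ)) <-> (ψ <-> (χ -> ((ψ -> χ) <-> ((φ /\ χ) <-> ψ)))) = 1 − |0.000 − 0.780| = 1 − 0.780 = 0.220
φ <-> (~((ψ /\ χ) -> (ψ /\ φ)) <-> (ψ <-> (χ -> ((ψ -> χ) <-> ((φ /\ χ) <-> ψ))))) = 1 − |0.619 − 0.220| = 1 − 0.399 = 0.601

0.601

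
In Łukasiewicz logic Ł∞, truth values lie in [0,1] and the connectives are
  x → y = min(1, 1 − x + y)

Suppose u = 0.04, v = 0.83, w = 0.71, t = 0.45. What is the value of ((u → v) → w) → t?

u → v = min(1, 1 − 0.04 + 0.83) = min(1, 1.79) = 1.00
(u → v) → w = min(1, 1 − 1.00 + 0.71) = min(1, 0.71) = 0.71
((u → v) → w) → t = min(1, 1 − 0.71 + 0.45) = min(1, 0.74) = 0.74

0.74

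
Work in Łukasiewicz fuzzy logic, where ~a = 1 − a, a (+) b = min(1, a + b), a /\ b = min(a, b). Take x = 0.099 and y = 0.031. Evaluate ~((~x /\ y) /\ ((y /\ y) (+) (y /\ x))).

~x = 1 − 0.099 = 0.901
~x /\ y = min(0.901, 0.031) = 0.031
y /\ y = min(0.031, 0.031) = 0.031
y /\ x = min(0.031, 0.099) = 0.031
(y /\ y) (+) (y /\ x) = min(1, 0.031 + 0.031) = min(1, 0.062) = 0.062
(~x /\ y) /\ ((y /\ y) (+) (y /\ x)) = min(0.031, 0.062) = 0.031
~((~x /\ y) /\ ((y /\ y) (+) (y /\ x))) = 1 − 0.031 = 0.969

0.969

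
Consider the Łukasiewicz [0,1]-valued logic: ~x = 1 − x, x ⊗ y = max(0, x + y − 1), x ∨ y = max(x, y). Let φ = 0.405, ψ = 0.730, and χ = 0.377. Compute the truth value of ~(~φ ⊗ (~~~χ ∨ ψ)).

0.675

~φ = 1 − 0.405 = 0.595
~χ = 1 − 0.377 = 0.623
~~χ = 1 − 0.623 = 0.377
~~~χ = 1 − 0.377 = 0.623
~~~χ ∨ ψ = max(0.623, 0.730) = 0.730
~φ ⊗ (~~~χ ∨ ψ) = max(0, 0.595 + 0.730 − 1) = max(0, 0.325) = 0.325
~(~φ ⊗ (~~~χ ∨ ψ)) = 1 − 0.325 = 0.675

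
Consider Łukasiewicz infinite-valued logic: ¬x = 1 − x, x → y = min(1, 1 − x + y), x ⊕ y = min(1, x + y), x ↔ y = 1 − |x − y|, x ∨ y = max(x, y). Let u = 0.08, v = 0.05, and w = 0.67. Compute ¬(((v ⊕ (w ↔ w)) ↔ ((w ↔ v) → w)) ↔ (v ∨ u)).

0.92

w ↔ w = 1 − |0.67 − 0.67| = 1 − 0.00 = 1.00
v ⊕ (w ↔ w) = min(1, 0.05 + 1.00) = min(1, 1.05) = 1.00
w ↔ v = 1 − |0.67 − 0.05| = 1 − 0.62 = 0.38
(w ↔ v) → w = min(1, 1 − 0.38 + 0.67) = min(1, 1.29) = 1.00
(v ⊕ (w ↔ w)) ↔ ((w ↔ v) → w) = 1 − |1.00 − 1.00| = 1 − 0.00 = 1.00
v ∨ u = max(0.05, 0.08) = 0.08
((v ⊕ (w ↔ w)) ↔ ((w ↔ v) → w)) ↔ (v ∨ u) = 1 − |1.00 − 0.08| = 1 − 0.92 = 0.08
¬(((v ⊕ (w ↔ w)) ↔ ((w ↔ v) → w)) ↔ (v ∨ u)) = 1 − 0.08 = 0.92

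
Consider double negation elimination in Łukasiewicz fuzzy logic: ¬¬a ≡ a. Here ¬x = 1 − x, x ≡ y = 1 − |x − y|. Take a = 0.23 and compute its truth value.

1.00

¬a = 1 − 0.23 = 0.77
¬¬a = 1 − 0.77 = 0.23
¬¬a ≡ a = 1 − |0.23 − 0.23| = 1 − 0.00 = 1.00
(As expected: always 1 in Ł∞ since negation is involutive.)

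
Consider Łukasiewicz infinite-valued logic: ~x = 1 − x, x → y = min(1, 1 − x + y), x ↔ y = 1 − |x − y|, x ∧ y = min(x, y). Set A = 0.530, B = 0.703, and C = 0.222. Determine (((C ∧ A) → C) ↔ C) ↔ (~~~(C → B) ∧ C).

C ∧ A = min(0.222, 0.530) = 0.222
(C ∧ A) → C = min(1, 1 − 0.222 + 0.222) = min(1, 1.000) = 1.000
((C ∧ A) → C) ↔ C = 1 − |1.000 − 0.222| = 1 − 0.778 = 0.222
C → B = min(1, 1 − 0.222 + 0.703) = min(1, 1.481) = 1.000
~(C → B) = 1 − 1.000 = 0.000
~~(C → B) = 1 − 0.000 = 1.000
~~~(C → B) = 1 − 1.000 = 0.000
~~~(C → B) ∧ C = min(0.000, 0.222) = 0.000
(((C ∧ A) → C) ↔ C) ↔ (~~~(C → B) ∧ C) = 1 − |0.222 − 0.000| = 1 − 0.222 = 0.778

0.778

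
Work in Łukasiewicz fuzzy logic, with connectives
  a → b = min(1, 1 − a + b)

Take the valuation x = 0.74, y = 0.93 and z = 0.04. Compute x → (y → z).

y → z = min(1, 1 − 0.93 + 0.04) = min(1, 0.11) = 0.11
x → (y → z) = min(1, 1 − 0.74 + 0.11) = min(1, 0.37) = 0.37

0.37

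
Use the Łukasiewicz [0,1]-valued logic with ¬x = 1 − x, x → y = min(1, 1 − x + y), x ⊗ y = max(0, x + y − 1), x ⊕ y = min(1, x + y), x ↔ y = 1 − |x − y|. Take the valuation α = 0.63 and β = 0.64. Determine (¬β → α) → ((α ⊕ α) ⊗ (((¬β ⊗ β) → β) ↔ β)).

¬β = 1 − 0.64 = 0.36
¬β → α = min(1, 1 − 0.36 + 0.63) = min(1, 1.27) = 1.00
α ⊕ α = min(1, 0.63 + 0.63) = min(1, 1.26) = 1.00
¬β ⊗ β = max(0, 0.36 + 0.64 − 1) = max(0, 0.00) = 0.00
(¬β ⊗ β) → β = min(1, 1 − 0.00 + 0.64) = min(1, 1.64) = 1.00
((¬β ⊗ β) → β) ↔ β = 1 − |1.00 − 0.64| = 1 − 0.36 = 0.64
(α ⊕ α) ⊗ (((¬β ⊗ β) → β) ↔ β) = max(0, 1.00 + 0.64 − 1) = max(0, 0.64) = 0.64
(¬β → α) → ((α ⊕ α) ⊗ (((¬β ⊗ β) → β) ↔ β)) = min(1, 1 − 1.00 + 0.64) = min(1, 0.64) = 0.64

0.64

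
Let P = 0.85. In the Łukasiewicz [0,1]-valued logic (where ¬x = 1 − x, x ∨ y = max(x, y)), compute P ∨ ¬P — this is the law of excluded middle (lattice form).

0.85

¬P = 1 − 0.85 = 0.15
P ∨ ¬P = max(0.85, 0.15) = 0.85
(The value 0.85 < 1 shows this instance is not satisfied; not a Ł∞-tautology — its value is max(a, 1−a).)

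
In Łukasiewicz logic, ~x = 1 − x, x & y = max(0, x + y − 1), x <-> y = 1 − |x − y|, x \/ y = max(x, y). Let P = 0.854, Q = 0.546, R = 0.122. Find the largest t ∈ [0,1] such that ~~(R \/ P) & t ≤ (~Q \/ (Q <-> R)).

R \/ P = max(0.122, 0.854) = 0.854
~(R \/ P) = 1 − 0.854 = 0.146
~~(R \/ P) = 1 − 0.146 = 0.854
So the left factor is ~~(R \/ P) = 0.854.
~Q = 1 − 0.546 = 0.454
Q <-> R = 1 − |0.546 − 0.122| = 1 − 0.424 = 0.576
~Q \/ (Q <-> R) = max(0.454, 0.576) = 0.576
So the right-hand bound is ~Q \/ (Q <-> R) = 0.576.
The residuum of the Łukasiewicz t-norm gives the supremum: min(1, 1 − 0.854 + 0.576).
1 − 0.854 + 0.576 = 0.722, so t = min(1, 0.722) = 0.722.
Check: 0.854 & 0.722 = max(0, 0.576) = 0.576 ≤ 0.576.

0.722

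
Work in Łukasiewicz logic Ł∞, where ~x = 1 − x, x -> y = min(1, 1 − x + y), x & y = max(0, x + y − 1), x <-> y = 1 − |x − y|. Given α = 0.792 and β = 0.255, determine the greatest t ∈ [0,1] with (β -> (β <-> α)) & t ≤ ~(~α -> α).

0.000

β <-> α = 1 − |0.255 − 0.792| = 1 − 0.537 = 0.463
β -> (β <-> α) = min(1, 1 − 0.255 + 0.463) = min(1, 1.208) = 1.000
So the left factor is β -> (β <-> α) = 1.000.
~α = 1 − 0.792 = 0.208
~α -> α = min(1, 1 − 0.208 + 0.792) = min(1, 1.584) = 1.000
~(~α -> α) = 1 − 1.000 = 0.000
So the right-hand bound is ~(~α -> α) = 0.000.
The residuum of the Łukasiewicz t-norm gives the supremum: min(1, 1 − 1.000 + 0.000).
1 − 1.000 + 0.000 = 0.000, so t = min(1, 0.000) = 0.000.
Check: 1.000 & 0.000 = max(0, 0.000) = 0.000 ≤ 0.000.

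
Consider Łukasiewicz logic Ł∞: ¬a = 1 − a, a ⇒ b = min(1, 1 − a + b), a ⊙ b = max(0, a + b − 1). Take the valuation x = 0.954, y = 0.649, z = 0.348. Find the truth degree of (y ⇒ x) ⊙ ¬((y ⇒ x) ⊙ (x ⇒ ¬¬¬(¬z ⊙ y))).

0.255

y ⇒ x = min(1, 1 − 0.649 + 0.954) = min(1, 1.305) = 1.000
¬z = 1 − 0.348 = 0.652
¬z ⊙ y = max(0, 0.652 + 0.649 − 1) = max(0, 0.301) = 0.301
¬(¬z ⊙ y) = 1 − 0.301 = 0.699
¬¬(¬z ⊙ y) = 1 − 0.699 = 0.301
¬¬¬(¬z ⊙ y) = 1 − 0.301 = 0.699
x ⇒ ¬¬¬(¬z ⊙ y) = min(1, 1 − 0.954 + 0.699) = min(1, 0.745) = 0.745
(y ⇒ x) ⊙ (x ⇒ ¬¬¬(¬z ⊙ y)) = max(0, 1.000 + 0.745 − 1) = max(0, 0.745) = 0.745
¬((y ⇒ x) ⊙ (x ⇒ ¬¬¬(¬z ⊙ y))) = 1 − 0.745 = 0.255
(y ⇒ x) ⊙ ¬((y ⇒ x) ⊙ (x ⇒ ¬¬¬(¬z ⊙ y))) = max(0, 1.000 + 0.255 − 1) = max(0, 0.255) = 0.255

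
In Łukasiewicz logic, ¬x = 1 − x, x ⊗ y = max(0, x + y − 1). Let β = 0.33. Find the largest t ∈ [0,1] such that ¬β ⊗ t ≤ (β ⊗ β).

0.33

¬β = 1 − 0.33 = 0.67
So the left factor is ¬β = 0.67.
β ⊗ β = max(0, 0.33 + 0.33 − 1) = max(0, -0.34) = 0.00
So the right-hand bound is β ⊗ β = 0.00.
The residuum of the Łukasiewicz t-norm gives the supremum: min(1, 1 − 0.67 + 0.00).
1 − 0.67 + 0.00 = 0.33, so t = min(1, 0.33) = 0.33.
Check: 0.67 ⊗ 0.33 = max(0, 0.00) = 0.00 ≤ 0.00.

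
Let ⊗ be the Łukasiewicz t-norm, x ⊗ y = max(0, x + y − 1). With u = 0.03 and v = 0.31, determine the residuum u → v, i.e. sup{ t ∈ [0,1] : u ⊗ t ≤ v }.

The residuum of the Łukasiewicz t-norm gives the supremum: min(1, 1 − 0.03 + 0.31).
1 − 0.03 + 0.31 = 1.28, so t = min(1, 1.28) = 1.00.
Check: 0.03 ⊗ 1.00 = max(0, 0.03) = 0.03 ≤ 0.31.

1.00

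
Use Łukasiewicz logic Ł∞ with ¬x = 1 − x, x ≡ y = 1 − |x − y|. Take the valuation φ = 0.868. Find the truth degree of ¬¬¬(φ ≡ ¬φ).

0.736

¬φ = 1 − 0.868 = 0.132
φ ≡ ¬φ = 1 − |0.868 − 0.132| = 1 − 0.736 = 0.264
¬(φ ≡ ¬φ) = 1 − 0.264 = 0.736
¬¬(φ ≡ ¬φ) = 1 − 0.736 = 0.264
¬¬¬(φ ≡ ¬φ) = 1 − 0.264 = 0.736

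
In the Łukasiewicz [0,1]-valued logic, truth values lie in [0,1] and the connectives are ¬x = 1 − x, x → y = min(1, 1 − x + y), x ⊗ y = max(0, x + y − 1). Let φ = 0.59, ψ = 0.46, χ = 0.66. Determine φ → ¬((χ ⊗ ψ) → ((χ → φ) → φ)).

χ ⊗ ψ = max(0, 0.66 + 0.46 − 1) = max(0, 0.12) = 0.12
χ → φ = min(1, 1 − 0.66 + 0.59) = min(1, 0.93) = 0.93
(χ → φ) → φ = min(1, 1 − 0.93 + 0.59) = min(1, 0.66) = 0.66
(χ ⊗ ψ) → ((χ → φ) → φ) = min(1, 1 − 0.12 + 0.66) = min(1, 1.54) = 1.00
¬((χ ⊗ ψ) → ((χ → φ) → φ)) = 1 − 1.00 = 0.00
φ → ¬((χ ⊗ ψ) → ((χ → φ) → φ)) = min(1, 1 − 0.59 + 0.00) = min(1, 0.41) = 0.41

0.41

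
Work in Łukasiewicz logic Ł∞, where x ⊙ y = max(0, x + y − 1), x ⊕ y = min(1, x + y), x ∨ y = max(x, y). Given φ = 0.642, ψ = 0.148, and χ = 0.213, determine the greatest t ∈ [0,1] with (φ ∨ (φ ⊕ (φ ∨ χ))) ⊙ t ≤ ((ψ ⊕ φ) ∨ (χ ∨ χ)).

0.790

φ ∨ χ = max(0.642, 0.213) = 0.642
φ ⊕ (φ ∨ χ) = min(1, 0.642 + 0.642) = min(1, 1.284) = 1.000
φ ∨ (φ ⊕ (φ ∨ χ)) = max(0.642, 1.000) = 1.000
So the left factor is φ ∨ (φ ⊕ (φ ∨ χ)) = 1.000.
ψ ⊕ φ = min(1, 0.148 + 0.642) = min(1, 0.790) = 0.790
χ ∨ χ = max(0.213, 0.213) = 0.213
(ψ ⊕ φ) ∨ (χ ∨ χ) = max(0.790, 0.213) = 0.790
So the right-hand bound is (ψ ⊕ φ) ∨ (χ ∨ χ) = 0.790.
The residuum of the Łukasiewicz t-norm gives the supremum: min(1, 1 − 1.000 + 0.790).
1 − 1.000 + 0.790 = 0.790, so t = min(1, 0.790) = 0.790.
Check: 1.000 ⊙ 0.790 = max(0, 0.790) = 0.790 ≤ 0.790.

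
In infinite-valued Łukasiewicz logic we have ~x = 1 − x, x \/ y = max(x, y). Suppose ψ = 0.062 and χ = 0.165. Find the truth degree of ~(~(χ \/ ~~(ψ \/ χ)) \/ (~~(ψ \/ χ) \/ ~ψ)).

0.062

ψ \/ χ = max(0.062, 0.165) = 0.165
~(ψ \/ χ) = 1 − 0.165 = 0.835
~~(ψ \/ χ) = 1 − 0.835 = 0.165
χ \/ ~~(ψ \/ χ) = max(0.165, 0.165) = 0.165
~(χ \/ ~~(ψ \/ χ)) = 1 − 0.165 = 0.835
~ψ = 1 − 0.062 = 0.938
~~(ψ \/ χ) \/ ~ψ = max(0.165, 0.938) = 0.938
~(χ \/ ~~(ψ \/ χ)) \/ (~~(ψ \/ χ) \/ ~ψ) = max(0.835, 0.938) = 0.938
~(~(χ \/ ~~(ψ \/ χ)) \/ (~~(ψ \/ χ) \/ ~ψ)) = 1 − 0.938 = 0.062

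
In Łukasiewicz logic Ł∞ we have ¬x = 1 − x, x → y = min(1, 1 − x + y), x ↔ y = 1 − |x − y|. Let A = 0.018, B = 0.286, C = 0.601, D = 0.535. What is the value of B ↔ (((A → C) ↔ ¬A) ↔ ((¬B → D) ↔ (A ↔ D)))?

0.606

A → C = min(1, 1 − 0.018 + 0.601) = min(1, 1.583) = 1.000
¬A = 1 − 0.018 = 0.982
(A → C) ↔ ¬A = 1 − |1.000 − 0.982| = 1 − 0.018 = 0.982
¬B = 1 − 0.286 = 0.714
¬B → D = min(1, 1 − 0.714 + 0.535) = min(1, 0.821) = 0.821
A ↔ D = 1 − |0.018 − 0.535| = 1 − 0.517 = 0.483
(¬B → D) ↔ (A ↔ D) = 1 − |0.821 − 0.483| = 1 − 0.338 = 0.662
((A → C) ↔ ¬A) ↔ ((¬B → D) ↔ (A ↔ D)) = 1 − |0.982 − 0.662| = 1 − 0.320 = 0.680
B ↔ (((A → C) ↔ ¬A) ↔ ((¬B → D) ↔ (A ↔ D))) = 1 − |0.286 − 0.680| = 1 − 0.394 = 0.606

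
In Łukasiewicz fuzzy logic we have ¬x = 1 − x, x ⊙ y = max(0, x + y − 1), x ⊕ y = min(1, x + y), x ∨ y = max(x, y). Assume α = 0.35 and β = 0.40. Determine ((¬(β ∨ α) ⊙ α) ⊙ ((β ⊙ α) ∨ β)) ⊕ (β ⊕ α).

0.75

β ∨ α = max(0.40, 0.35) = 0.40
¬(β ∨ α) = 1 − 0.40 = 0.60
¬(β ∨ α) ⊙ α = max(0, 0.60 + 0.35 − 1) = max(0, -0.05) = 0.00
β ⊙ α = max(0, 0.40 + 0.35 − 1) = max(0, -0.25) = 0.00
(β ⊙ α) ∨ β = max(0.00, 0.40) = 0.40
(¬(β ∨ α) ⊙ α) ⊙ ((β ⊙ α) ∨ β) = max(0, 0.00 + 0.40 − 1) = max(0, -0.60) = 0.00
β ⊕ α = min(1, 0.40 + 0.35) = min(1, 0.75) = 0.75
((¬(β ∨ α) ⊙ α) ⊙ ((β ⊙ α) ∨ β)) ⊕ (β ⊕ α) = min(1, 0.00 + 0.75) = min(1, 0.75) = 0.75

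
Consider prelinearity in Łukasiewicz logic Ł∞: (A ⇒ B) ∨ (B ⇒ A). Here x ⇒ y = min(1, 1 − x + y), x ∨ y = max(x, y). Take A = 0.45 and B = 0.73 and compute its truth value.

1.00

A ⇒ B = min(1, 1 − 0.45 + 0.73) = min(1, 1.28) = 1.00
B ⇒ A = min(1, 1 − 0.73 + 0.45) = min(1, 0.72) = 0.72
(A ⇒ B) ∨ (B ⇒ A) = max(1.00, 0.72) = 1.00
(As expected: a Ł∞-tautology — holds in every MV-chain.)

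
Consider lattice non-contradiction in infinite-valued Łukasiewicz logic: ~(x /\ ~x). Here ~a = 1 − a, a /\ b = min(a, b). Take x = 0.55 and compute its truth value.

0.55

~x = 1 − 0.55 = 0.45
x /\ ~x = min(0.55, 0.45) = 0.45
~(x /\ ~x) = 1 − 0.45 = 0.55
(The value 0.55 < 1 shows this instance is not satisfied; not a Ł∞-tautology — its value is 1 − min(a, 1−a).)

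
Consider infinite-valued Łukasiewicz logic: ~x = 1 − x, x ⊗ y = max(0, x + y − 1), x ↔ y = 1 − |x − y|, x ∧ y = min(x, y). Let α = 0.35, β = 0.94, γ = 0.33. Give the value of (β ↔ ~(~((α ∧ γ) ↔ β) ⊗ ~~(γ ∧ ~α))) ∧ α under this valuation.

0.35

α ∧ γ = min(0.35, 0.33) = 0.33
(α ∧ γ) ↔ β = 1 − |0.33 − 0.94| = 1 − 0.61 = 0.39
~((α ∧ γ) ↔ β) = 1 − 0.39 = 0.61
~α = 1 − 0.35 = 0.65
γ ∧ ~α = min(0.33, 0.65) = 0.33
~(γ ∧ ~α) = 1 − 0.33 = 0.67
~~(γ ∧ ~α) = 1 − 0.67 = 0.33
~((α ∧ γ) ↔ β) ⊗ ~~(γ ∧ ~α) = max(0, 0.61 + 0.33 − 1) = max(0, -0.06) = 0.00
~(~((α ∧ γ) ↔ β) ⊗ ~~(γ ∧ ~α)) = 1 − 0.00 = 1.00
β ↔ ~(~((α ∧ γ) ↔ β) ⊗ ~~(γ ∧ ~α)) = 1 − |0.94 − 1.00| = 1 − 0.06 = 0.94
(β ↔ ~(~((α ∧ γ) ↔ β) ⊗ ~~(γ ∧ ~α))) ∧ α = min(0.94, 0.35) = 0.35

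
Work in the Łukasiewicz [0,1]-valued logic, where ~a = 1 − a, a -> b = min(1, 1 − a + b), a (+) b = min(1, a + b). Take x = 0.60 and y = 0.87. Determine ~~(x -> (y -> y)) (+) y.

y -> y = min(1, 1 − 0.87 + 0.87) = min(1, 1.00) = 1.00
x -> (y -> y) = min(1, 1 − 0.60 + 1.00) = min(1, 1.40) = 1.00
~(x -> (y -> y)) = 1 − 1.00 = 0.00
~~(x -> (y -> y)) = 1 − 0.00 = 1.00
~~(x -> (y -> y)) (+) y = min(1, 1.00 + 0.87) = min(1, 1.87) = 1.00

1.00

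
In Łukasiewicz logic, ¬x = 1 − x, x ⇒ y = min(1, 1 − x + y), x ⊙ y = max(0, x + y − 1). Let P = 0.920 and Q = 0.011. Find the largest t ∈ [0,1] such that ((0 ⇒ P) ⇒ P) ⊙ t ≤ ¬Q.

0 ⇒ P = min(1, 1 − 0.000 + 0.920) = min(1, 1.920) = 1.000
(0 ⇒ P) ⇒ P = min(1, 1 − 1.000 + 0.920) = min(1, 0.920) = 0.920
So the left factor is (0 ⇒ P) ⇒ P = 0.920.
¬Q = 1 − 0.011 = 0.989
So the right-hand bound is ¬Q = 0.989.
The residuum of the Łukasiewicz t-norm gives the supremum: min(1, 1 − 0.920 + 0.989).
1 − 0.920 + 0.989 = 1.069, so t = min(1, 1.069) = 1.000.
Check: 0.920 ⊙ 1.000 = max(0, 0.920) = 0.920 ≤ 0.989.

1.000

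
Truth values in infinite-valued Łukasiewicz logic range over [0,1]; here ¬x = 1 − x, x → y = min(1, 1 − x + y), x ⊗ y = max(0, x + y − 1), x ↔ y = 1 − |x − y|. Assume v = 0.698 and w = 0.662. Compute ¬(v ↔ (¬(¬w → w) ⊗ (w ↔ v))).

¬w = 1 − 0.662 = 0.338
¬w → w = min(1, 1 − 0.338 + 0.662) = min(1, 1.324) = 1.000
¬(¬w → w) = 1 − 1.000 = 0.000
w ↔ v = 1 − |0.662 − 0.698| = 1 − 0.036 = 0.964
¬(¬w → w) ⊗ (w ↔ v) = max(0, 0.000 + 0.964 − 1) = max(0, -0.036) = 0.000
v ↔ (¬(¬w → w) ⊗ (w ↔ v)) = 1 − |0.698 − 0.000| = 1 − 0.698 = 0.302
¬(v ↔ (¬(¬w → w) ⊗ (w ↔ v))) = 1 − 0.302 = 0.698

0.698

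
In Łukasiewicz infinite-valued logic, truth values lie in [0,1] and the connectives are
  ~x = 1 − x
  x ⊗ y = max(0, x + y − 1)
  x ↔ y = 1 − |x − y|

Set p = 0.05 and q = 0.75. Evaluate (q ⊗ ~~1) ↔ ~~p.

~1 = 1 − 1.00 = 0.00
~~1 = 1 − 0.00 = 1.00
q ⊗ ~~1 = max(0, 0.75 + 1.00 − 1) = max(0, 0.75) = 0.75
~p = 1 − 0.05 = 0.95
~~p = 1 − 0.95 = 0.05
(q ⊗ ~~1) ↔ ~~p = 1 − |0.75 − 0.05| = 1 − 0.70 = 0.30

0.30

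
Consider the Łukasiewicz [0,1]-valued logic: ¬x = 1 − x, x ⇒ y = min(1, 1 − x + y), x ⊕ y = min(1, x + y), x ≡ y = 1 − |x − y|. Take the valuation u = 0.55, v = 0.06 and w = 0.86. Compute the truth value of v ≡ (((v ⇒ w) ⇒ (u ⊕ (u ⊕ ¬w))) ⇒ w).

0.20

v ⇒ w = min(1, 1 − 0.06 + 0.86) = min(1, 1.80) = 1.00
¬w = 1 − 0.86 = 0.14
u ⊕ ¬w = min(1, 0.55 + 0.14) = min(1, 0.69) = 0.69
u ⊕ (u ⊕ ¬w) = min(1, 0.55 + 0.69) = min(1, 1.24) = 1.00
(v ⇒ w) ⇒ (u ⊕ (u ⊕ ¬w)) = min(1, 1 − 1.00 + 1.00) = min(1, 1.00) = 1.00
((v ⇒ w) ⇒ (u ⊕ (u ⊕ ¬w))) ⇒ w = min(1, 1 − 1.00 + 0.86) = min(1, 0.86) = 0.86
v ≡ (((v ⇒ w) ⇒ (u ⊕ (u ⊕ ¬w))) ⇒ w) = 1 − |0.06 − 0.86| = 1 − 0.80 = 0.20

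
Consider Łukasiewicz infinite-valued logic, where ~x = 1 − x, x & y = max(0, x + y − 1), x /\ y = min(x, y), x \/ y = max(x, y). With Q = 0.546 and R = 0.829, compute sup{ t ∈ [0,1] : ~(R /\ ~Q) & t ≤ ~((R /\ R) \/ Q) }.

~Q = 1 − 0.546 = 0.454
R /\ ~Q = min(0.829, 0.454) = 0.454
~(R /\ ~Q) = 1 − 0.454 = 0.546
So the left factor is ~(R /\ ~Q) = 0.546.
R /\ R = min(0.829, 0.829) = 0.829
(R /\ R) \/ Q = max(0.829, 0.546) = 0.829
~((R /\ R) \/ Q) = 1 − 0.829 = 0.171
So the right-hand bound is ~((R /\ R) \/ Q) = 0.171.
The residuum of the Łukasiewicz t-norm gives the supremum: min(1, 1 − 0.546 + 0.171).
1 − 0.546 + 0.171 = 0.625, so t = min(1, 0.625) = 0.625.
Check: 0.546 & 0.625 = max(0, 0.171) = 0.171 ≤ 0.171.

0.625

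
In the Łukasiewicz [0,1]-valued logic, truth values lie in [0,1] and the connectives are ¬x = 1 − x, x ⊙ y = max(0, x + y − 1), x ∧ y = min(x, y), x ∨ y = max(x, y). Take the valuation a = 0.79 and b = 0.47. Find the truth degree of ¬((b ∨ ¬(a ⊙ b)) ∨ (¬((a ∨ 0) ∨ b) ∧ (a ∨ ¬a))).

0.26

a ⊙ b = max(0, 0.79 + 0.47 − 1) = max(0, 0.26) = 0.26
¬(a ⊙ b) = 1 − 0.26 = 0.74
b ∨ ¬(a ⊙ b) = max(0.47, 0.74) = 0.74
a ∨ 0 = max(0.79, 0.00) = 0.79
(a ∨ 0) ∨ b = max(0.79, 0.47) = 0.79
¬((a ∨ 0) ∨ b) = 1 − 0.79 = 0.21
¬a = 1 − 0.79 = 0.21
a ∨ ¬a = max(0.79, 0.21) = 0.79
¬((a ∨ 0) ∨ b) ∧ (a ∨ ¬a) = min(0.21, 0.79) = 0.21
(b ∨ ¬(a ⊙ b)) ∨ (¬((a ∨ 0) ∨ b) ∧ (a ∨ ¬a)) = max(0.74, 0.21) = 0.74
¬((b ∨ ¬(a ⊙ b)) ∨ (¬((a ∨ 0) ∨ b) ∧ (a ∨ ¬a))) = 1 − 0.74 = 0.26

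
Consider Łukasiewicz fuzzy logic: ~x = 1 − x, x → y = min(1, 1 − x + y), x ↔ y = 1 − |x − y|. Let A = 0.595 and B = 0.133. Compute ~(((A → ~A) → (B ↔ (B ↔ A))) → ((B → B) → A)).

~A = 1 − 0.595 = 0.405
A → ~A = min(1, 1 − 0.595 + 0.405) = min(1, 0.810) = 0.810
B ↔ A = 1 − |0.133 − 0.595| = 1 − 0.462 = 0.538
B ↔ (B ↔ A) = 1 − |0.133 − 0.538| = 1 − 0.405 = 0.595
(A → ~A) → (B ↔ (B ↔ A)) = min(1, 1 − 0.810 + 0.595) = min(1, 0.785) = 0.785
B → B = min(1, 1 − 0.133 + 0.133) = min(1, 1.000) = 1.000
(B → B) → A = min(1, 1 − 1.000 + 0.595) = min(1, 0.595) = 0.595
((A → ~A) → (B ↔ (B ↔ A))) → ((B → B) → A) = min(1, 1 − 0.785 + 0.595) = min(1, 0.810) = 0.810
~(((A → ~A) → (B ↔ (B ↔ A))) → ((B → B) → A)) = 1 − 0.810 = 0.190

0.190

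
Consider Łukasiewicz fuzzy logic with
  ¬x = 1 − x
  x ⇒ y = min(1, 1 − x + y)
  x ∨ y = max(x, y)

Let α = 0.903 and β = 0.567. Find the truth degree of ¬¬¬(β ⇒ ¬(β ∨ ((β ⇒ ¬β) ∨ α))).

¬β = 1 − 0.567 = 0.433
β ⇒ ¬β = min(1, 1 − 0.567 + 0.433) = min(1, 0.866) = 0.866
(β ⇒ ¬β) ∨ α = max(0.866, 0.903) = 0.903
β ∨ ((β ⇒ ¬β) ∨ α) = max(0.567, 0.903) = 0.903
¬(β ∨ ((β ⇒ ¬β) ∨ α)) = 1 − 0.903 = 0.097
β ⇒ ¬(β ∨ ((β ⇒ ¬β) ∨ α)) = min(1, 1 − 0.567 + 0.097) = min(1, 0.530) = 0.530
¬(β ⇒ ¬(β ∨ ((β ⇒ ¬β) ∨ α))) = 1 − 0.530 = 0.470
¬¬(β ⇒ ¬(β ∨ ((β ⇒ ¬β) ∨ α))) = 1 − 0.470 = 0.530
¬¬¬(β ⇒ ¬(β ∨ ((β ⇒ ¬β) ∨ α))) = 1 − 0.530 = 0.470

0.470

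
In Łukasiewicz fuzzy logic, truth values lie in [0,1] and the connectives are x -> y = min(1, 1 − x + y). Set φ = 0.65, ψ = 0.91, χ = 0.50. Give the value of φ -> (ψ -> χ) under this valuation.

ψ -> χ = min(1, 1 − 0.91 + 0.50) = min(1, 0.59) = 0.59
φ -> (ψ -> χ) = min(1, 1 − 0.65 + 0.59) = min(1, 0.94) = 0.94

0.94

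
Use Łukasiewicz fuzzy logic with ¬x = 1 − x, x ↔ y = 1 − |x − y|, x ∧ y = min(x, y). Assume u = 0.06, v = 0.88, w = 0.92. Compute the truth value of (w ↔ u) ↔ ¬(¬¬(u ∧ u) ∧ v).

0.20

w ↔ u = 1 − |0.92 − 0.06| = 1 − 0.86 = 0.14
u ∧ u = min(0.06, 0.06) = 0.06
¬(u ∧ u) = 1 − 0.06 = 0.94
¬¬(u ∧ u) = 1 − 0.94 = 0.06
¬¬(u ∧ u) ∧ v = min(0.06, 0.88) = 0.06
¬(¬¬(u ∧ u) ∧ v) = 1 − 0.06 = 0.94
(w ↔ u) ↔ ¬(¬¬(u ∧ u) ∧ v) = 1 − |0.14 − 0.94| = 1 − 0.80 = 0.20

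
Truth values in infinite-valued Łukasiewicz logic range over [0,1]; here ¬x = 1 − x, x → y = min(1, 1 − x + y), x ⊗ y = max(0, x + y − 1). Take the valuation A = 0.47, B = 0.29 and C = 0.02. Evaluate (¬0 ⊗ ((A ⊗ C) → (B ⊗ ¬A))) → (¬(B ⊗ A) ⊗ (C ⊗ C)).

¬0 = 1 − 0.00 = 1.00
A ⊗ C = max(0, 0.47 + 0.02 − 1) = max(0, -0.51) = 0.00
¬A = 1 − 0.47 = 0.53
B ⊗ ¬A = max(0, 0.29 + 0.53 − 1) = max(0, -0.18) = 0.00
(A ⊗ C) → (B ⊗ ¬A) = min(1, 1 − 0.00 + 0.00) = min(1, 1.00) = 1.00
¬0 ⊗ ((A ⊗ C) → (B ⊗ ¬A)) = max(0, 1.00 + 1.00 − 1) = max(0, 1.00) = 1.00
B ⊗ A = max(0, 0.29 + 0.47 − 1) = max(0, -0.24) = 0.00
¬(B ⊗ A) = 1 − 0.00 = 1.00
C ⊗ C = max(0, 0.02 + 0.02 − 1) = max(0, -0.96) = 0.00
¬(B ⊗ A) ⊗ (C ⊗ C) = max(0, 1.00 + 0.00 − 1) = max(0, 0.00) = 0.00
(¬0 ⊗ ((A ⊗ C) → (B ⊗ ¬A))) → (¬(B ⊗ A) ⊗ (C ⊗ C)) = min(1, 1 − 1.00 + 0.00) = min(1, 0.00) = 0.00

0.00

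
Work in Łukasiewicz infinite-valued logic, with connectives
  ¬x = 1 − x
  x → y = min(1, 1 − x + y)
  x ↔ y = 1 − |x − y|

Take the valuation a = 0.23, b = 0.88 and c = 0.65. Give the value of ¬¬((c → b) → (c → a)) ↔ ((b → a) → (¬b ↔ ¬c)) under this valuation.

0.58

c → b = min(1, 1 − 0.65 + 0.88) = min(1, 1.23) = 1.00
c → a = min(1, 1 − 0.65 + 0.23) = min(1, 0.58) = 0.58
(c → b) → (c → a) = min(1, 1 − 1.00 + 0.58) = min(1, 0.58) = 0.58
¬((c → b) → (c → a)) = 1 − 0.58 = 0.42
¬¬((c → b) → (c → a)) = 1 − 0.42 = 0.58
b → a = min(1, 1 − 0.88 + 0.23) = min(1, 0.35) = 0.35
¬b = 1 − 0.88 = 0.12
¬c = 1 − 0.65 = 0.35
¬b ↔ ¬c = 1 − |0.12 − 0.35| = 1 − 0.23 = 0.77
(b → a) → (¬b ↔ ¬c) = min(1, 1 − 0.35 + 0.77) = min(1, 1.42) = 1.00
¬¬((c → b) → (c → a)) ↔ ((b → a) → (¬b ↔ ¬c)) = 1 − |0.58 − 1.00| = 1 − 0.42 = 0.58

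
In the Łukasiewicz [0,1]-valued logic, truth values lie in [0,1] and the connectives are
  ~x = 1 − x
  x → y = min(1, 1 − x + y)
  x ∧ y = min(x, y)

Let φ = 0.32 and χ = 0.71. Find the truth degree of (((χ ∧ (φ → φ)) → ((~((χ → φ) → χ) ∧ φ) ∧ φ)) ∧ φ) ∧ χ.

0.29

φ → φ = min(1, 1 − 0.32 + 0.32) = min(1, 1.00) = 1.00
χ ∧ (φ → φ) = min(0.71, 1.00) = 0.71
χ → φ = min(1, 1 − 0.71 + 0.32) = min(1, 0.61) = 0.61
(χ → φ) → χ = min(1, 1 − 0.61 + 0.71) = min(1, 1.10) = 1.00
~((χ → φ) → χ) = 1 − 1.00 = 0.00
~((χ → φ) → χ) ∧ φ = min(0.00, 0.32) = 0.00
(~((χ → φ) → χ) ∧ φ) ∧ φ = min(0.00, 0.32) = 0.00
(χ ∧ (φ → φ)) → ((~((χ → φ) → χ) ∧ φ) ∧ φ) = min(1, 1 − 0.71 + 0.00) = min(1, 0.29) = 0.29
((χ ∧ (φ → φ)) → ((~((χ → φ) → χ) ∧ φ) ∧ φ)) ∧ φ = min(0.29, 0.32) = 0.29
(((χ ∧ (φ → φ)) → ((~((χ → φ) → χ) ∧ φ) ∧ φ)) ∧ φ) ∧ χ = min(0.29, 0.71) = 0.29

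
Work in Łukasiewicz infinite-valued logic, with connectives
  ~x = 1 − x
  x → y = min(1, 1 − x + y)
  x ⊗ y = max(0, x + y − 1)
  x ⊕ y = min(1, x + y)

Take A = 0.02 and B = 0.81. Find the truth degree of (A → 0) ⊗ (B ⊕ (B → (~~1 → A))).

0.98

A → 0 = min(1, 1 − 0.02 + 0.00) = min(1, 0.98) = 0.98
~1 = 1 − 1.00 = 0.00
~~1 = 1 − 0.00 = 1.00
~~1 → A = min(1, 1 − 1.00 + 0.02) = min(1, 0.02) = 0.02
B → (~~1 → A) = min(1, 1 − 0.81 + 0.02) = min(1, 0.21) = 0.21
B ⊕ (B → (~~1 → A)) = min(1, 0.81 + 0.21) = min(1, 1.02) = 1.00
(A → 0) ⊗ (B ⊕ (B → (~~1 → A))) = max(0, 0.98 + 1.00 − 1) = max(0, 0.98) = 0.98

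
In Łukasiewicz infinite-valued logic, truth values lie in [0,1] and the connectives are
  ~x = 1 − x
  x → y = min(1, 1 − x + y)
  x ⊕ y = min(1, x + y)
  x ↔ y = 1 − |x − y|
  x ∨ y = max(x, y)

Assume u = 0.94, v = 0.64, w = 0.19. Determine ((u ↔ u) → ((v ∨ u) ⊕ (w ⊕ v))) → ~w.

0.81

u ↔ u = 1 − |0.94 − 0.94| = 1 − 0.00 = 1.00
v ∨ u = max(0.64, 0.94) = 0.94
w ⊕ v = min(1, 0.19 + 0.64) = min(1, 0.83) = 0.83
(v ∨ u) ⊕ (w ⊕ v) = min(1, 0.94 + 0.83) = min(1, 1.77) = 1.00
(u ↔ u) → ((v ∨ u) ⊕ (w ⊕ v)) = min(1, 1 − 1.00 + 1.00) = min(1, 1.00) = 1.00
~w = 1 − 0.19 = 0.81
((u ↔ u) → ((v ∨ u) ⊕ (w ⊕ v))) → ~w = min(1, 1 − 1.00 + 0.81) = min(1, 0.81) = 0.81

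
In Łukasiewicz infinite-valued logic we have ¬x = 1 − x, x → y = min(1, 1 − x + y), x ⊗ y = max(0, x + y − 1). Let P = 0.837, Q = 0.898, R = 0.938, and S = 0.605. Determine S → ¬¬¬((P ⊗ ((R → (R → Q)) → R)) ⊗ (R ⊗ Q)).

0.784

R → Q = min(1, 1 − 0.938 + 0.898) = min(1, 0.960) = 0.960
R → (R → Q) = min(1, 1 − 0.938 + 0.960) = min(1, 1.022) = 1.000
(R → (R → Q)) → R = min(1, 1 − 1.000 + 0.938) = min(1, 0.938) = 0.938
P ⊗ ((R → (R → Q)) → R) = max(0, 0.837 + 0.938 − 1) = max(0, 0.775) = 0.775
R ⊗ Q = max(0, 0.938 + 0.898 − 1) = max(0, 0.836) = 0.836
(P ⊗ ((R → (R → Q)) → R)) ⊗ (R ⊗ Q) = max(0, 0.775 + 0.836 − 1) = max(0, 0.611) = 0.611
¬((P ⊗ ((R → (R → Q)) → R)) ⊗ (R ⊗ Q)) = 1 − 0.611 = 0.389
¬¬((P ⊗ ((R → (R → Q)) → R)) ⊗ (R ⊗ Q)) = 1 − 0.389 = 0.611
¬¬¬((P ⊗ ((R → (R → Q)) → R)) ⊗ (R ⊗ Q)) = 1 − 0.611 = 0.389
S → ¬¬¬((P ⊗ ((R → (R → Q)) → R)) ⊗ (R ⊗ Q)) = min(1, 1 − 0.605 + 0.389) = min(1, 0.784) = 0.784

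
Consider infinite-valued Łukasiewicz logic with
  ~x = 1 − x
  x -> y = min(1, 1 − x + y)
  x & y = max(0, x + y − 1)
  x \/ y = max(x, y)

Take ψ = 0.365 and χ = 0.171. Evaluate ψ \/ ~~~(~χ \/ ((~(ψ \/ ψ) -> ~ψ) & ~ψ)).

~χ = 1 − 0.171 = 0.829
ψ \/ ψ = max(0.365, 0.365) = 0.365
~(ψ \/ ψ) = 1 − 0.365 = 0.635
~ψ = 1 − 0.365 = 0.635
~(ψ \/ ψ) -> ~ψ = min(1, 1 − 0.635 + 0.635) = min(1, 1.000) = 1.000
(~(ψ \/ ψ) -> ~ψ) & ~ψ = max(0, 1.000 + 0.635 − 1) = max(0, 0.635) = 0.635
~χ \/ ((~(ψ \/ ψ) -> ~ψ) & ~ψ) = max(0.829, 0.635) = 0.829
~(~χ \/ ((~(ψ \/ ψ) -> ~ψ) & ~ψ)) = 1 − 0.829 = 0.171
~~(~χ \/ ((~(ψ \/ ψ) -> ~ψ) & ~ψ)) = 1 − 0.171 = 0.829
~~~(~χ \/ ((~(ψ \/ ψ) -> ~ψ) & ~ψ)) = 1 − 0.829 = 0.171
ψ \/ ~~~(~χ \/ ((~(ψ \/ ψ) -> ~ψ) & ~ψ)) = max(0.365, 0.171) = 0.365

0.365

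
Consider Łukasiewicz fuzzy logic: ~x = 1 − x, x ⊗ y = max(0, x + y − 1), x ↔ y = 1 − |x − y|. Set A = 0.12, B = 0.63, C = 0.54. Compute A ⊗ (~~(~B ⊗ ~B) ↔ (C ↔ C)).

0.00

~B = 1 − 0.63 = 0.37
~B ⊗ ~B = max(0, 0.37 + 0.37 − 1) = max(0, -0.26) = 0.00
~(~B ⊗ ~B) = 1 − 0.00 = 1.00
~~(~B ⊗ ~B) = 1 − 1.00 = 0.00
C ↔ C = 1 − |0.54 − 0.54| = 1 − 0.00 = 1.00
~~(~B ⊗ ~B) ↔ (C ↔ C) = 1 − |0.00 − 1.00| = 1 − 1.00 = 0.00
A ⊗ (~~(~B ⊗ ~B) ↔ (C ↔ C)) = max(0, 0.12 + 0.00 − 1) = max(0, -0.88) = 0.00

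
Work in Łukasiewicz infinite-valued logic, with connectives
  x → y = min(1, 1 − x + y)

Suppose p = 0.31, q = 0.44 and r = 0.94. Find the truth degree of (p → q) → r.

0.94

p → q = min(1, 1 − 0.31 + 0.44) = min(1, 1.13) = 1.00
(p → q) → r = min(1, 1 − 1.00 + 0.94) = min(1, 0.94) = 0.94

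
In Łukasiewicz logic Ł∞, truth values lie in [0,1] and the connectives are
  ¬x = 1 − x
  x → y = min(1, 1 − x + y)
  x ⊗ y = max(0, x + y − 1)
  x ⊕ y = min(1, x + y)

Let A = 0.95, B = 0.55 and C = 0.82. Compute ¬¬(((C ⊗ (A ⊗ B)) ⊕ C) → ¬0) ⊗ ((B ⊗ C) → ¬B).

A ⊗ B = max(0, 0.95 + 0.55 − 1) = max(0, 0.50) = 0.50
C ⊗ (A ⊗ B) = max(0, 0.82 + 0.50 − 1) = max(0, 0.32) = 0.32
(C ⊗ (A ⊗ B)) ⊕ C = min(1, 0.32 + 0.82) = min(1, 1.14) = 1.00
¬0 = 1 − 0.00 = 1.00
((C ⊗ (A ⊗ B)) ⊕ C) → ¬0 = min(1, 1 − 1.00 + 1.00) = min(1, 1.00) = 1.00
¬(((C ⊗ (A ⊗ B)) ⊕ C) → ¬0) = 1 − 1.00 = 0.00
¬¬(((C ⊗ (A ⊗ B)) ⊕ C) → ¬0) = 1 − 0.00 = 1.00
B ⊗ C = max(0, 0.55 + 0.82 − 1) = max(0, 0.37) = 0.37
¬B = 1 − 0.55 = 0.45
(B ⊗ C) → ¬B = min(1, 1 − 0.37 + 0.45) = min(1, 1.08) = 1.00
¬¬(((C ⊗ (A ⊗ B)) ⊕ C) → ¬0) ⊗ ((B ⊗ C) → ¬B) = max(0, 1.00 + 1.00 − 1) = max(0, 1.00) = 1.00

1.00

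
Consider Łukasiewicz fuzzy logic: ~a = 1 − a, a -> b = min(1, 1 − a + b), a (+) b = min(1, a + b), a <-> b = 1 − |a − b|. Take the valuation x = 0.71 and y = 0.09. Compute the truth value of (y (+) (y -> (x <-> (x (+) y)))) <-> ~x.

0.29

x (+) y = min(1, 0.71 + 0.09) = min(1, 0.80) = 0.80
x <-> (x (+) y) = 1 − |0.71 − 0.80| = 1 − 0.09 = 0.91
y -> (x <-> (x (+) y)) = min(1, 1 − 0.09 + 0.91) = min(1, 1.82) = 1.00
y (+) (y -> (x <-> (x (+) y))) = min(1, 0.09 + 1.00) = min(1, 1.09) = 1.00
~x = 1 − 0.71 = 0.29
(y (+) (y -> (x <-> (x (+) y)))) <-> ~x = 1 − |1.00 − 0.29| = 1 − 0.71 = 0.29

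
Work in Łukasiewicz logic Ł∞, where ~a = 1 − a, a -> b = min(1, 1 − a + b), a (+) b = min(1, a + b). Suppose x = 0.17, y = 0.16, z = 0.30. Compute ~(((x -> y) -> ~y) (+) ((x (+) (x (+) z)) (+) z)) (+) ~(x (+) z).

0.53

x -> y = min(1, 1 − 0.17 + 0.16) = min(1, 0.99) = 0.99
~y = 1 − 0.16 = 0.84
(x -> y) -> ~y = min(1, 1 − 0.99 + 0.84) = min(1, 0.85) = 0.85
x (+) z = min(1, 0.17 + 0.30) = min(1, 0.47) = 0.47
x (+) (x (+) z) = min(1, 0.17 + 0.47) = min(1, 0.64) = 0.64
(x (+) (x (+) z)) (+) z = min(1, 0.64 + 0.30) = min(1, 0.94) = 0.94
((x -> y) -> ~y) (+) ((x (+) (x (+) z)) (+) z) = min(1, 0.85 + 0.94) = min(1, 1.79) = 1.00
~(((x -> y) -> ~y) (+) ((x (+) (x (+) z)) (+) z)) = 1 − 1.00 = 0.00
~(x (+) z) = 1 − 0.47 = 0.53
~(((x -> y) -> ~y) (+) ((x (+) (x (+) z)) (+) z)) (+) ~(x (+) z) = min(1, 0.00 + 0.53) = min(1, 0.53) = 0.53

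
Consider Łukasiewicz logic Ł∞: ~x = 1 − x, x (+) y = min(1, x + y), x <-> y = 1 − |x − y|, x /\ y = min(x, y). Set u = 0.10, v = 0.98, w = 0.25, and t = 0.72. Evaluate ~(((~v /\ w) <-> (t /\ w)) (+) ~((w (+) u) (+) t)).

0.23

~v = 1 − 0.98 = 0.02
~v /\ w = min(0.02, 0.25) = 0.02
t /\ w = min(0.72, 0.25) = 0.25
(~v /\ w) <-> (t /\ w) = 1 − |0.02 − 0.25| = 1 − 0.23 = 0.77
w (+) u = min(1, 0.25 + 0.10) = min(1, 0.35) = 0.35
(w (+) u) (+) t = min(1, 0.35 + 0.72) = min(1, 1.07) = 1.00
~((w (+) u) (+) t) = 1 − 1.00 = 0.00
((~v /\ w) <-> (t /\ w)) (+) ~((w (+) u) (+) t) = min(1, 0.77 + 0.00) = min(1, 0.77) = 0.77
~(((~v /\ w) <-> (t /\ w)) (+) ~((w (+) u) (+) t)) = 1 − 0.77 = 0.23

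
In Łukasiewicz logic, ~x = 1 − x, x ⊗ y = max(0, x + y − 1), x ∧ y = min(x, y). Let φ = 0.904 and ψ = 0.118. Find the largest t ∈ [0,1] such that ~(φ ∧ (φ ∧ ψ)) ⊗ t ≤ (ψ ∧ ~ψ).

φ ∧ ψ = min(0.904, 0.118) = 0.118
φ ∧ (φ ∧ ψ) = min(0.904, 0.118) = 0.118
~(φ ∧ (φ ∧ ψ)) = 1 − 0.118 = 0.882
So the left factor is ~(φ ∧ (φ ∧ ψ)) = 0.882.
~ψ = 1 − 0.118 = 0.882
ψ ∧ ~ψ = min(0.118, 0.882) = 0.118
So the right-hand bound is ψ ∧ ~ψ = 0.118.
The residuum of the Łukasiewicz t-norm gives the supremum: min(1, 1 − 0.882 + 0.118).
1 − 0.882 + 0.118 = 0.236, so t = min(1, 0.236) = 0.236.
Check: 0.882 ⊗ 0.236 = max(0, 0.118) = 0.118 ≤ 0.118.

0.236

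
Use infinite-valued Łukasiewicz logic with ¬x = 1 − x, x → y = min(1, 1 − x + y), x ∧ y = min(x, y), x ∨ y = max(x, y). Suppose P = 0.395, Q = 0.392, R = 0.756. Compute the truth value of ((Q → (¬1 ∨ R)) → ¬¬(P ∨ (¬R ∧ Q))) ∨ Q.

¬1 = 1 − 1.000 = 0.000
¬1 ∨ R = max(0.000, 0.756) = 0.756
Q → (¬1 ∨ R) = min(1, 1 − 0.392 + 0.756) = min(1, 1.364) = 1.000
¬R = 1 − 0.756 = 0.244
¬R ∧ Q = min(0.244, 0.392) = 0.244
P ∨ (¬R ∧ Q) = max(0.395, 0.244) = 0.395
¬(P ∨ (¬R ∧ Q)) = 1 − 0.395 = 0.605
¬¬(P ∨ (¬R ∧ Q)) = 1 − 0.605 = 0.395
(Q → (¬1 ∨ R)) → ¬¬(P ∨ (¬R ∧ Q)) = min(1, 1 − 1.000 + 0.395) = min(1, 0.395) = 0.395
((Q → (¬1 ∨ R)) → ¬¬(P ∨ (¬R ∧ Q))) ∨ Q = max(0.395, 0.392) = 0.395

0.395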